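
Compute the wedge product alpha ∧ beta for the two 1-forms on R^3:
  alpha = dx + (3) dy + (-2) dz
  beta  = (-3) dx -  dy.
alpha ∧ beta = (8) dx ∧ dy + (-6) dx ∧ dz + (-2) dy ∧ dz

Distribute the wedge, using dx_i ∧ dx_j = -dx_j ∧ dx_i and dx_i ∧ dx_i = 0. For each pair (i, j) with i < j, the coefficient of dx_i ∧ dx_j in alpha ∧ beta is (alpha_i * beta_j - alpha_j * beta_i). Collecting: alpha ∧ beta = (8) dx ∧ dy + (-6) dx ∧ dz + (-2) dy ∧ dz.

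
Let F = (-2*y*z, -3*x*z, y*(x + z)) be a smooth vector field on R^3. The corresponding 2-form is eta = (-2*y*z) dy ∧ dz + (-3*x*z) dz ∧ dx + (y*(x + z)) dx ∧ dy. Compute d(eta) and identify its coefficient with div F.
d(eta) = (y) dx ∧ dy ∧ dz; div F = y

For a 2-form in R^3 of the form above, applying d gives a 3-form with coefficient ∂P/∂x + ∂Q/∂y + ∂R/∂z:
  ∂P/∂x = 0
  ∂Q/∂y = 0
  ∂R/∂z = y
Sum = y, which is exactly div F.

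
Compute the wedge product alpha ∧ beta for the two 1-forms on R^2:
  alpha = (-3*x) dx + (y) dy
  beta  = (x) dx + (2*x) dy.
alpha ∧ beta = (-x*(6*x + y)) dx ∧ dy

Distribute the wedge, using dx_i ∧ dx_j = -dx_j ∧ dx_i and dx_i ∧ dx_i = 0. For each pair (i, j) with i < j, the coefficient of dx_i ∧ dx_j in alpha ∧ beta is (alpha_i * beta_j - alpha_j * beta_i). Collecting: alpha ∧ beta = (-x*(6*x + y)) dx ∧ dy.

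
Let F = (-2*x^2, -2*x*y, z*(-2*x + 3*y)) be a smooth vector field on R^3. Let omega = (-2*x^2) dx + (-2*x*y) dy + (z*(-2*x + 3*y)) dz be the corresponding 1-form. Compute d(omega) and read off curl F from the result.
d(omega) = (3*z) dy ∧ dz + (2*z) dz ∧ dx + (-2*y) dx ∧ dy; curl F = (3*z, 2*z, -2*y)

d omega = sum_{i<j} (∂f_j/∂x_i - ∂f_i/∂x_j) dx_i ∧ dx_j. Under the identification (dy ∧ dz, dz ∧ dx, dx ∧ dy) ↔ (e_x, e_y, e_z), the coefficients are exactly the components of curl F. Compute:
  ∂R/∂y - ∂Q/∂z = (3*z) - (0) = 3*z
  ∂P/∂z - ∂R/∂x = (0) - (-2*z) = 2*z
  ∂Q/∂x - ∂P/∂y = (-2*y) - (0) = -2*y.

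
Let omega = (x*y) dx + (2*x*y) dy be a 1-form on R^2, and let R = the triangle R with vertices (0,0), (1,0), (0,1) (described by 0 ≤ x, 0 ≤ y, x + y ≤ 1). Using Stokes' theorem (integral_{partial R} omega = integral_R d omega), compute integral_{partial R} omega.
integral_(partial R) omega = 1/6

Stokes: integral_partial_R omega = integral_R d omega with d omega = (∂Q/∂x - ∂P/∂y) dx ∧ dy.
  ∂Q/∂x = 2*y
  ∂P/∂y = x
  integrand = ∂Q/∂x - ∂P/∂y = -x + 2*y.
Integrating over R: integral_0^1 integral_0^{1-x} (-x + 2*y) dy dx = 1/6.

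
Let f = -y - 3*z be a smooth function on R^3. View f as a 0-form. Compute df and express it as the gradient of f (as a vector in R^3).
df = (0) dx + (-1) dy + (-3) dz; grad f = (0, -1, -3)

For a 0-form f, d f = (∂f/∂x) dx + (∂f/∂y) dy + (∂f/∂z) dz. The components of the vector representation are exactly the entries of grad f in Cartesian coordinates:
  ∂f/∂x = 0
  ∂f/∂y = -1
  ∂f/∂z = -3.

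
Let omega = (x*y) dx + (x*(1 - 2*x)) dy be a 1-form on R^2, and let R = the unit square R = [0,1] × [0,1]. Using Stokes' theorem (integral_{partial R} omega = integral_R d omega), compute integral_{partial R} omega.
integral_(partial R) omega = -3/2

Stokes: integral_partial_R omega = integral_R d omega with d omega = (∂Q/∂x - ∂P/∂y) dx ∧ dy.
  ∂Q/∂x = 1 - 4*x
  ∂P/∂y = x
  integrand = ∂Q/∂x - ∂P/∂y = 1 - 5*x.
Integrating over R: integral_0^1 integral_0^1 (1 - 5*x) dx dy = -3/2.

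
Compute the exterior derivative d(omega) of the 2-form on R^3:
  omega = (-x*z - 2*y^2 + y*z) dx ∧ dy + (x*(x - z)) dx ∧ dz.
d(omega) = (-x + y) dx ∧ dy ∧ dz

For a 2-form omega = sum_{i<j} g_{ij} dx_i ∧ dx_j, the exterior derivative is
  d(omega) = sum_{i<j} d(g_{ij}) ∧ dx_i ∧ dx_j = sum_{i<j, k} (∂g_{ij}/∂x_k) dx_k ∧ dx_i ∧ dx_j.
Expand each term, using dx_k ∧ dx_i ∧ dx_j = sgn(permutation) dx_{(a)} ∧ dx_{(b)} ∧ dx_{(c)} with (a < b < c) sorted:
  d(-x*z - 2*y^2 + y*z) includes (∂/∂z)(-x*z - 2*y^2 + y*z) dz = (-x + y) dz, which multiplied by dx ∧ dy gives (-x + y) dx ∧ dy ∧ dz
Collecting like 3-forms: d(omega) = (-x + y) dx ∧ dy ∧ dz.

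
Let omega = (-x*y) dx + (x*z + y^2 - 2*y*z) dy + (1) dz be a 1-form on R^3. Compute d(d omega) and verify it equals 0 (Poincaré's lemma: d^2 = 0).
d(d omega) = 0

Step 1: d omega = sum_{i<j} (∂f_j/∂x_i - ∂f_i/∂x_j) dx_i ∧ dx_j:
  coeff of dx ∧ dy: x + z
  coeff of dx ∧ dz: 0
  coeff of dy ∧ dz: -x + 2*y
Step 2: Apply d again to each 2-form coefficient. The only possible 3-form in R^3 is dx ∧ dy ∧ dz, with coefficient
  ∂(coeff of dy∧dz)/∂x - ∂(coeff of dx∧dz)/∂y + ∂(coeff of dx∧dy)/∂z
  = ∂/∂x (-x + 2*y) - ∂/∂y (0) + ∂/∂z (x + z).
Each of these terms simplifies to sums of mixed partials that cancel in pairs. The result is 0 (by equality of mixed partials for smooth functions — Schwarz / Clairaut).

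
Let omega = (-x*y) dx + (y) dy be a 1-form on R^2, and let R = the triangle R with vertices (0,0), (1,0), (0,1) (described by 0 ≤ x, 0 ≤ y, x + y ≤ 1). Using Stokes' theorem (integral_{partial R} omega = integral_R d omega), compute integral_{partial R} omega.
integral_(partial R) omega = 1/6

Stokes: integral_partial_R omega = integral_R d omega with d omega = (∂Q/∂x - ∂P/∂y) dx ∧ dy.
  ∂Q/∂x = 0
  ∂P/∂y = -x
  integrand = ∂Q/∂x - ∂P/∂y = x.
Integrating over R: integral_0^1 integral_0^{1-x} (x) dy dx = 1/6.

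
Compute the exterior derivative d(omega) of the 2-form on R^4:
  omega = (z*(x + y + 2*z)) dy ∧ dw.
d(omega) = (z) dx ∧ dy ∧ dw + (-x - y - 4*z) dy ∧ dz ∧ dw

For a 2-form omega = sum_{i<j} g_{ij} dx_i ∧ dx_j, the exterior derivative is
  d(omega) = sum_{i<j} d(g_{ij}) ∧ dx_i ∧ dx_j = sum_{i<j, k} (∂g_{ij}/∂x_k) dx_k ∧ dx_i ∧ dx_j.
Expand each term, using dx_k ∧ dx_i ∧ dx_j = sgn(permutation) dx_{(a)} ∧ dx_{(b)} ∧ dx_{(c)} with (a < b < c) sorted:
  d(z*(x + y + 2*z)) includes (∂/∂x)(z*(x + y + 2*z)) dx = (z) dx, which multiplied by dy ∧ dw gives (z) dx ∧ dy ∧ dw
  d(z*(x + y + 2*z)) includes (∂/∂z)(z*(x + y + 2*z)) dz = (x + y + 4*z) dz, which multiplied by dy ∧ dw gives (-x - y - 4*z) dy ∧ dz ∧ dw
Collecting like 3-forms: d(omega) = (z) dx ∧ dy ∧ dw + (-x - y - 4*z) dy ∧ dz ∧ dw.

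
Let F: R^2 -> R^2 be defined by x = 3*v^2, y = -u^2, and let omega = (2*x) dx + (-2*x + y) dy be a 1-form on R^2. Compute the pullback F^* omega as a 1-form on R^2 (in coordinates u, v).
F^* omega = (2*u*(u^2 + 6*v^2)) du + (36*v^3) dv

Using F^*(f dg) = (f ∘ F) d(g ∘ F), substitute each coordinate x_i by F_i(u, v) in f_i, and replace dx_i by d F_i = (∂F_i/∂u) du + (∂F_i/∂v) dv.
  For the x component: f_1(F) = 6*v^2; d F_1 = (0) du + (6*v) dv
  For the y component: f_2(F) = -u^2 - 6*v^2; d F_2 = (-2*u) du + (0) dv
Combining and collecting du, dv coefficients:
  coeff of du: 2*u*(u^2 + 6*v^2)
  coeff of dv: 36*v^3
F^* omega = (2*u*(u^2 + 6*v^2)) du + (36*v^3) dv.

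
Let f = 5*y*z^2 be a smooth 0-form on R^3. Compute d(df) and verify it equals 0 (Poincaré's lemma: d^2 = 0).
d(df) = 0

Step 1: df = sum_i (∂f/∂x_i) dx_i = (0) dx + (5*z^2) dy + (10*y*z) dz.
Step 2: Apply d again. Using the 1-form formula, the coefficient of dx ∧ dy in d(df) is ∂^2 f/∂x ∂y - ∂^2 f/∂y ∂x = (0) - (0) = 0 (equality of mixed partials for smooth f).
Similarly for dx ∧ dz and dy ∧ dz — all coefficients vanish. So d(df) = 0.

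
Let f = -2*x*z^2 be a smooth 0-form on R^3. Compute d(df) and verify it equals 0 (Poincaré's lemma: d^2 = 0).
d(df) = 0

Step 1: df = sum_i (∂f/∂x_i) dx_i = (-2*z^2) dx + (0) dy + (-4*x*z) dz.
Step 2: Apply d again. Using the 1-form formula, the coefficient of dx ∧ dy in d(df) is ∂^2 f/∂x ∂y - ∂^2 f/∂y ∂x = (0) - (0) = 0 (equality of mixed partials for smooth f).
Similarly for dx ∧ dz and dy ∧ dz — all coefficients vanish. So d(df) = 0.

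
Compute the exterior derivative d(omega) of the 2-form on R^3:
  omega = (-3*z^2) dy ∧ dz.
d(omega) = 0

For a 2-form omega = sum_{i<j} g_{ij} dx_i ∧ dx_j, the exterior derivative is
  d(omega) = sum_{i<j} d(g_{ij}) ∧ dx_i ∧ dx_j = sum_{i<j, k} (∂g_{ij}/∂x_k) dx_k ∧ dx_i ∧ dx_j.
Expand each term, using dx_k ∧ dx_i ∧ dx_j = sgn(permutation) dx_{(a)} ∧ dx_{(b)} ∧ dx_{(c)} with (a < b < c) sorted:

Collecting like 3-forms: d(omega) = 0.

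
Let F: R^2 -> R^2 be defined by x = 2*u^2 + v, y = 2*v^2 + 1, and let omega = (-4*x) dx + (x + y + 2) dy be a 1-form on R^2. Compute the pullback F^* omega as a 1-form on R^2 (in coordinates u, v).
F^* omega = (16*u*(-2*u^2 - v)) du + (8*u^2*v - 8*u^2 + 8*v^3 + 4*v^2 + 8*v) dv

Using F^*(f dg) = (f ∘ F) d(g ∘ F), substitute each coordinate x_i by F_i(u, v) in f_i, and replace dx_i by d F_i = (∂F_i/∂u) du + (∂F_i/∂v) dv.
  For the x component: f_1(F) = -8*u^2 - 4*v; d F_1 = (4*u) du + (1) dv
  For the y component: f_2(F) = 2*u^2 + 2*v^2 + v + 3; d F_2 = (0) du + (4*v) dv
Combining and collecting du, dv coefficients:
  coeff of du: 16*u*(-2*u^2 - v)
  coeff of dv: 8*u^2*v - 8*u^2 + 8*v^3 + 4*v^2 + 8*v
F^* omega = (16*u*(-2*u^2 - v)) du + (8*u^2*v - 8*u^2 + 8*v^3 + 4*v^2 + 8*v) dv.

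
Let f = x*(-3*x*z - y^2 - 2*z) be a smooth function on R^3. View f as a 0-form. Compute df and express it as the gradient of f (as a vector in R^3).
df = (-6*x*z - y^2 - 2*z) dx + (-2*x*y) dy + (x*(-3*x - 2)) dz; grad f = (-6*x*z - y^2 - 2*z, -2*x*y, x*(-3*x - 2))

For a 0-form f, d f = (∂f/∂x) dx + (∂f/∂y) dy + (∂f/∂z) dz. The components of the vector representation are exactly the entries of grad f in Cartesian coordinates:
  ∂f/∂x = -6*x*z - y^2 - 2*z
  ∂f/∂y = -2*x*y
  ∂f/∂z = x*(-3*x - 2).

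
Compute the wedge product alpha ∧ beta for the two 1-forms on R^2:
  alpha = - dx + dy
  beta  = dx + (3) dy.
alpha ∧ beta = (-4) dx ∧ dy

Distribute the wedge, using dx_i ∧ dx_j = -dx_j ∧ dx_i and dx_i ∧ dx_i = 0. For each pair (i, j) with i < j, the coefficient of dx_i ∧ dx_j in alpha ∧ beta is (alpha_i * beta_j - alpha_j * beta_i). Collecting: alpha ∧ beta = (-4) dx ∧ dy.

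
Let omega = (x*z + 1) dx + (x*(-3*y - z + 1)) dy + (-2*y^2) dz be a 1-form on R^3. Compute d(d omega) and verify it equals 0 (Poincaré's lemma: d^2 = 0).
d(d omega) = 0

Step 1: d omega = sum_{i<j} (∂f_j/∂x_i - ∂f_i/∂x_j) dx_i ∧ dx_j:
  coeff of dx ∧ dy: -3*y - z + 1
  coeff of dx ∧ dz: -x
  coeff of dy ∧ dz: x - 4*y
Step 2: Apply d again to each 2-form coefficient. The only possible 3-form in R^3 is dx ∧ dy ∧ dz, with coefficient
  ∂(coeff of dy∧dz)/∂x - ∂(coeff of dx∧dz)/∂y + ∂(coeff of dx∧dy)/∂z
  = ∂/∂x (x - 4*y) - ∂/∂y (-x) + ∂/∂z (-3*y - z + 1).
Each of these terms simplifies to sums of mixed partials that cancel in pairs. The result is 0 (by equality of mixed partials for smooth functions — Schwarz / Clairaut).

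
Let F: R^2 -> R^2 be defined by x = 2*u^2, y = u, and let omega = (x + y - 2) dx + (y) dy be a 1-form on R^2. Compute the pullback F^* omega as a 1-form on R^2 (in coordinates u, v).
F^* omega = (u*(8*u^2 + 4*u - 7)) du

Using F^*(f dg) = (f ∘ F) d(g ∘ F), substitute each coordinate x_i by F_i(u, v) in f_i, and replace dx_i by d F_i = (∂F_i/∂u) du + (∂F_i/∂v) dv.
  For the x component: f_1(F) = 2*u^2 + u - 2; d F_1 = (4*u) du + (0) dv
  For the y component: f_2(F) = u; d F_2 = (1) du + (0) dv
Combining and collecting du, dv coefficients:
  coeff of du: u*(8*u^2 + 4*u - 7)
  coeff of dv: 0
F^* omega = (u*(8*u^2 + 4*u - 7)) du.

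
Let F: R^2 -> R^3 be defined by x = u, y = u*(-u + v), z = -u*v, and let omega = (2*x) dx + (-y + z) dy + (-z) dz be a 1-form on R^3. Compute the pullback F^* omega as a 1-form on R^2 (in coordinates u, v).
F^* omega = (u*(-2*u^2 + 5*u*v - 3*v^2 + 2)) du + (u^2*(u - 3*v)) dv

Using F^*(f dg) = (f ∘ F) d(g ∘ F), substitute each coordinate x_i by F_i(u, v) in f_i, and replace dx_i by d F_i = (∂F_i/∂u) du + (∂F_i/∂v) dv.
  For the x component: f_1(F) = 2*u; d F_1 = (1) du + (0) dv
  For the y component: f_2(F) = u*(u - 2*v); d F_2 = (-2*u + v) du + (u) dv
  For the z component: f_3(F) = u*v; d F_3 = (-v) du + (-u) dv
Combining and collecting du, dv coefficients:
  coeff of du: u*(-2*u^2 + 5*u*v - 3*v^2 + 2)
  coeff of dv: u^2*(u - 3*v)
F^* omega = (u*(-2*u^2 + 5*u*v - 3*v^2 + 2)) du + (u^2*(u - 3*v)) dv.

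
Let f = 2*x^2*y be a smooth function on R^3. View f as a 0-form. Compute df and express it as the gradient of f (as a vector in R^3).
df = (4*x*y) dx + (2*x^2) dy + (0) dz; grad f = (4*x*y, 2*x^2, 0)

For a 0-form f, d f = (∂f/∂x) dx + (∂f/∂y) dy + (∂f/∂z) dz. The components of the vector representation are exactly the entries of grad f in Cartesian coordinates:
  ∂f/∂x = 4*x*y
  ∂f/∂y = 2*x^2
  ∂f/∂z = 0.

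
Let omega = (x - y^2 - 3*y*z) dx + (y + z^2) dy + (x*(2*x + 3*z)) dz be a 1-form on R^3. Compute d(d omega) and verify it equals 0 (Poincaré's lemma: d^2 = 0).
d(d omega) = 0

Step 1: d omega = sum_{i<j} (∂f_j/∂x_i - ∂f_i/∂x_j) dx_i ∧ dx_j:
  coeff of dx ∧ dy: 2*y + 3*z
  coeff of dx ∧ dz: 4*x + 3*y + 3*z
  coeff of dy ∧ dz: -2*z
Step 2: Apply d again to each 2-form coefficient. The only possible 3-form in R^3 is dx ∧ dy ∧ dz, with coefficient
  ∂(coeff of dy∧dz)/∂x - ∂(coeff of dx∧dz)/∂y + ∂(coeff of dx∧dy)/∂z
  = ∂/∂x (-2*z) - ∂/∂y (4*x + 3*y + 3*z) + ∂/∂z (2*y + 3*z).
Each of these terms simplifies to sums of mixed partials that cancel in pairs. The result is 0 (by equality of mixed partials for smooth functions — Schwarz / Clairaut).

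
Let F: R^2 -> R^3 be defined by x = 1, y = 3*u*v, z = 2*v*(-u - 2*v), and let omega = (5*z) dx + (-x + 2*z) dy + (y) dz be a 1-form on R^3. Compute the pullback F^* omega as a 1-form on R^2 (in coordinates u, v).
F^* omega = (3*v*(-6*u*v - 8*v^2 - 1)) du + (3*u*(-6*u*v - 16*v^2 - 1)) dv

Using F^*(f dg) = (f ∘ F) d(g ∘ F), substitute each coordinate x_i by F_i(u, v) in f_i, and replace dx_i by d F_i = (∂F_i/∂u) du + (∂F_i/∂v) dv.
  For the x component: f_1(F) = 10*v*(-u - 2*v); d F_1 = (0) du + (0) dv
  For the y component: f_2(F) = -4*u*v - 8*v^2 - 1; d F_2 = (3*v) du + (3*u) dv
  For the z component: f_3(F) = 3*u*v; d F_3 = (-2*v) du + (-2*u - 8*v) dv
Combining and collecting du, dv coefficients:
  coeff of du: 3*v*(-6*u*v - 8*v^2 - 1)
  coeff of dv: 3*u*(-6*u*v - 16*v^2 - 1)
F^* omega = (3*v*(-6*u*v - 8*v^2 - 1)) du + (3*u*(-6*u*v - 16*v^2 - 1)) dv.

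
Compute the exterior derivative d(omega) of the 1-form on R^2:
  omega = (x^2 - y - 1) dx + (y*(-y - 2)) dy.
d(omega) = (1) dx ∧ dy

For a 1-form omega = sum_i f_i dx_i, the exterior derivative is
  d(omega) = sum_{i < j} (∂f_j/∂x_i - ∂f_i/∂x_j) dx_i ∧ dx_j.
  coefficient of dx ∧ dy: ∂f_2/∂x - ∂f_1/∂y = ∂(y*(-y - 2))/∂x - ∂(x^2 - y - 1)/∂y = 1
Assembling: d(omega) = (1) dx ∧ dy.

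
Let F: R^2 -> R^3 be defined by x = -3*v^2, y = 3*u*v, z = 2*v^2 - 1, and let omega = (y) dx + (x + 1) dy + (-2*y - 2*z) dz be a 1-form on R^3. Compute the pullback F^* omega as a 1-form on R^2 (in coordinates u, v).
F^* omega = (-9*v^3 + 3*v) du + (-51*u*v^2 + 3*u - 16*v^3 + 8*v) dv

Using F^*(f dg) = (f ∘ F) d(g ∘ F), substitute each coordinate x_i by F_i(u, v) in f_i, and replace dx_i by d F_i = (∂F_i/∂u) du + (∂F_i/∂v) dv.
  For the x component: f_1(F) = 3*u*v; d F_1 = (0) du + (-6*v) dv
  For the y component: f_2(F) = 1 - 3*v^2; d F_2 = (3*v) du + (3*u) dv
  For the z component: f_3(F) = -6*u*v - 4*v^2 + 2; d F_3 = (0) du + (4*v) dv
Combining and collecting du, dv coefficients:
  coeff of du: -9*v^3 + 3*v
  coeff of dv: -51*u*v^2 + 3*u - 16*v^3 + 8*v
F^* omega = (-9*v^3 + 3*v) du + (-51*u*v^2 + 3*u - 16*v^3 + 8*v) dv.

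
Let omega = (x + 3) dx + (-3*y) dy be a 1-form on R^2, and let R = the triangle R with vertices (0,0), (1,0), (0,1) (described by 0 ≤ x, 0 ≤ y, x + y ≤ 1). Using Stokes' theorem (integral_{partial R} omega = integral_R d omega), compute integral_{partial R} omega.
integral_(partial R) omega = 0

Stokes: integral_partial_R omega = integral_R d omega with d omega = (∂Q/∂x - ∂P/∂y) dx ∧ dy.
  ∂Q/∂x = 0
  ∂P/∂y = 0
  integrand = ∂Q/∂x - ∂P/∂y = 0.
Integrating over R: integral_0^1 integral_0^{1-x} (0) dy dx = 0.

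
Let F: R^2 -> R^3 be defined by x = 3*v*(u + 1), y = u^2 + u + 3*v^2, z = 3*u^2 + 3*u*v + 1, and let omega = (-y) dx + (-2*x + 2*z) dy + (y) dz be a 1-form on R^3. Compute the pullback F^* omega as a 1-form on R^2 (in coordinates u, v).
F^* omega = (18*u^3 + 12*u^2 + 18*u*v^2 - 12*u*v + 4*u - 6*v + 2) du + (36*u^2*v - 3*u^2 - 3*u - 45*v^2 + 12*v) dv

Using F^*(f dg) = (f ∘ F) d(g ∘ F), substitute each coordinate x_i by F_i(u, v) in f_i, and replace dx_i by d F_i = (∂F_i/∂u) du + (∂F_i/∂v) dv.
  For the x component: f_1(F) = -u^2 - u - 3*v^2; d F_1 = (3*v) du + (3*u + 3) dv
  For the y component: f_2(F) = 6*u^2 - 6*v + 2; d F_2 = (2*u + 1) du + (6*v) dv
  For the z component: f_3(F) = u^2 + u + 3*v^2; d F_3 = (6*u + 3*v) du + (3*u) dv
Combining and collecting du, dv coefficients:
  coeff of du: 18*u^3 + 12*u^2 + 18*u*v^2 - 12*u*v + 4*u - 6*v + 2
  coeff of dv: 36*u^2*v - 3*u^2 - 3*u - 45*v^2 + 12*v
F^* omega = (18*u^3 + 12*u^2 + 18*u*v^2 - 12*u*v + 4*u - 6*v + 2) du + (36*u^2*v - 3*u^2 - 3*u - 45*v^2 + 12*v) dv.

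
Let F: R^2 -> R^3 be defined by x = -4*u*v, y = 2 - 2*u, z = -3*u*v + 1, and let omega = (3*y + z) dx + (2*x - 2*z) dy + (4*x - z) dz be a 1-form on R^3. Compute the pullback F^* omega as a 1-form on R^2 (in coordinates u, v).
F^* omega = (51*u*v^2 + 28*u*v - 25*v + 4) du + (u*(51*u*v + 24*u - 25)) dv

Using F^*(f dg) = (f ∘ F) d(g ∘ F), substitute each coordinate x_i by F_i(u, v) in f_i, and replace dx_i by d F_i = (∂F_i/∂u) du + (∂F_i/∂v) dv.
  For the x component: f_1(F) = -3*u*v - 6*u + 7; d F_1 = (-4*v) du + (-4*u) dv
  For the y component: f_2(F) = -2*u*v - 2; d F_2 = (-2) du + (0) dv
  For the z component: f_3(F) = -13*u*v - 1; d F_3 = (-3*v) du + (-3*u) dv
Combining and collecting du, dv coefficients:
  coeff of du: 51*u*v^2 + 28*u*v - 25*v + 4
  coeff of dv: u*(51*u*v + 24*u - 25)
F^* omega = (51*u*v^2 + 28*u*v - 25*v + 4) du + (u*(51*u*v + 24*u - 25)) dv.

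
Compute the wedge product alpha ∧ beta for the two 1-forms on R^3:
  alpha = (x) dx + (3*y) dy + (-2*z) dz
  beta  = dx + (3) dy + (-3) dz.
alpha ∧ beta = (3*x - 3*y) dx ∧ dy + (-3*x + 2*z) dx ∧ dz + (-9*y + 6*z) dy ∧ dz

Distribute the wedge, using dx_i ∧ dx_j = -dx_j ∧ dx_i and dx_i ∧ dx_i = 0. For each pair (i, j) with i < j, the coefficient of dx_i ∧ dx_j in alpha ∧ beta is (alpha_i * beta_j - alpha_j * beta_i). Collecting: alpha ∧ beta = (3*x - 3*y) dx ∧ dy + (-3*x + 2*z) dx ∧ dz + (-9*y + 6*z) dy ∧ dz.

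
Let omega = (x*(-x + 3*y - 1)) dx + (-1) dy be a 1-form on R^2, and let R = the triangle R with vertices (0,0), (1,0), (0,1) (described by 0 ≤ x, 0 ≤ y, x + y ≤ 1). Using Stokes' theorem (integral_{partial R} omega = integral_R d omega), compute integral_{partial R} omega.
integral_(partial R) omega = -1/2

Stokes: integral_partial_R omega = integral_R d omega with d omega = (∂Q/∂x - ∂P/∂y) dx ∧ dy.
  ∂Q/∂x = 0
  ∂P/∂y = 3*x
  integrand = ∂Q/∂x - ∂P/∂y = -3*x.
Integrating over R: integral_0^1 integral_0^{1-x} (-3*x) dy dx = -1/2.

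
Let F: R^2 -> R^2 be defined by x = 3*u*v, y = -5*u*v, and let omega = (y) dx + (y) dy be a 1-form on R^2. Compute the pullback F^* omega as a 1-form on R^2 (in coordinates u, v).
F^* omega = (10*u*v^2) du + (10*u^2*v) dv

Using F^*(f dg) = (f ∘ F) d(g ∘ F), substitute each coordinate x_i by F_i(u, v) in f_i, and replace dx_i by d F_i = (∂F_i/∂u) du + (∂F_i/∂v) dv.
  For the x component: f_1(F) = -5*u*v; d F_1 = (3*v) du + (3*u) dv
  For the y component: f_2(F) = -5*u*v; d F_2 = (-5*v) du + (-5*u) dv
Combining and collecting du, dv coefficients:
  coeff of du: 10*u*v^2
  coeff of dv: 10*u^2*v
F^* omega = (10*u*v^2) du + (10*u^2*v) dv.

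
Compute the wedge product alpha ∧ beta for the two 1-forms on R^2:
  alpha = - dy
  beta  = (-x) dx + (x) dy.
alpha ∧ beta = (-x) dx ∧ dy

Distribute the wedge, using dx_i ∧ dx_j = -dx_j ∧ dx_i and dx_i ∧ dx_i = 0. For each pair (i, j) with i < j, the coefficient of dx_i ∧ dx_j in alpha ∧ beta is (alpha_i * beta_j - alpha_j * beta_i). Collecting: alpha ∧ beta = (-x) dx ∧ dy.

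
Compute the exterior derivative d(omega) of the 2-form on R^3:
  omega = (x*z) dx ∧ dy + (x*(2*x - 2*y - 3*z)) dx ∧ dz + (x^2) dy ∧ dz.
d(omega) = (5*x) dx ∧ dy ∧ dz

For a 2-form omega = sum_{i<j} g_{ij} dx_i ∧ dx_j, the exterior derivative is
  d(omega) = sum_{i<j} d(g_{ij}) ∧ dx_i ∧ dx_j = sum_{i<j, k} (∂g_{ij}/∂x_k) dx_k ∧ dx_i ∧ dx_j.
Expand each term, using dx_k ∧ dx_i ∧ dx_j = sgn(permutation) dx_{(a)} ∧ dx_{(b)} ∧ dx_{(c)} with (a < b < c) sorted:
  d(x*z) includes (∂/∂z)(x*z) dz = (x) dz, which multiplied by dx ∧ dy gives (x) dx ∧ dy ∧ dz
  d(x*(2*x - 2*y - 3*z)) includes (∂/∂y)(x*(2*x - 2*y - 3*z)) dy = (-2*x) dy, which multiplied by dx ∧ dz gives (2*x) dx ∧ dy ∧ dz
  d(x^2) includes (∂/∂x)(x^2) dx = (2*x) dx, which multiplied by dy ∧ dz gives (2*x) dx ∧ dy ∧ dz
Collecting like 3-forms: d(omega) = (5*x) dx ∧ dy ∧ dz.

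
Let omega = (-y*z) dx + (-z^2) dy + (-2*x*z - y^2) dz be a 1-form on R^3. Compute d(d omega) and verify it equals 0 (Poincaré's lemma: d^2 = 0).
d(d omega) = 0

Step 1: d omega = sum_{i<j} (∂f_j/∂x_i - ∂f_i/∂x_j) dx_i ∧ dx_j:
  coeff of dx ∧ dy: z
  coeff of dx ∧ dz: y - 2*z
  coeff of dy ∧ dz: -2*y + 2*z
Step 2: Apply d again to each 2-form coefficient. The only possible 3-form in R^3 is dx ∧ dy ∧ dz, with coefficient
  ∂(coeff of dy∧dz)/∂x - ∂(coeff of dx∧dz)/∂y + ∂(coeff of dx∧dy)/∂z
  = ∂/∂x (-2*y + 2*z) - ∂/∂y (y - 2*z) + ∂/∂z (z).
Each of these terms simplifies to sums of mixed partials that cancel in pairs. The result is 0 (by equality of mixed partials for smooth functions — Schwarz / Clairaut).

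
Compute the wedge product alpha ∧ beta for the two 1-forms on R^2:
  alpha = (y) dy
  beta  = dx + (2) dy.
alpha ∧ beta = (-y) dx ∧ dy

Distribute the wedge, using dx_i ∧ dx_j = -dx_j ∧ dx_i and dx_i ∧ dx_i = 0. For each pair (i, j) with i < j, the coefficient of dx_i ∧ dx_j in alpha ∧ beta is (alpha_i * beta_j - alpha_j * beta_i). Collecting: alpha ∧ beta = (-y) dx ∧ dy.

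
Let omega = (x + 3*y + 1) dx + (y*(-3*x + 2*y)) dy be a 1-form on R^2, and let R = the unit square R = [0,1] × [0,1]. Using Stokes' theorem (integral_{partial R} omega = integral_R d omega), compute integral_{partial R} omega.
integral_(partial R) omega = -9/2

Stokes: integral_partial_R omega = integral_R d omega with d omega = (∂Q/∂x - ∂P/∂y) dx ∧ dy.
  ∂Q/∂x = -3*y
  ∂P/∂y = 3
  integrand = ∂Q/∂x - ∂P/∂y = -3*y - 3.
Integrating over R: integral_0^1 integral_0^1 (-3*y - 3) dx dy = -9/2.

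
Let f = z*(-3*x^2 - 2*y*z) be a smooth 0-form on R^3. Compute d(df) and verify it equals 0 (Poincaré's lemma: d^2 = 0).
d(df) = 0

Step 1: df = sum_i (∂f/∂x_i) dx_i = (-6*x*z) dx + (-2*z^2) dy + (-3*x^2 - 4*y*z) dz.
Step 2: Apply d again. Using the 1-form formula, the coefficient of dx ∧ dy in d(df) is ∂^2 f/∂x ∂y - ∂^2 f/∂y ∂x = (0) - (0) = 0 (equality of mixed partials for smooth f).
Similarly for dx ∧ dz and dy ∧ dz — all coefficients vanish. So d(df) = 0.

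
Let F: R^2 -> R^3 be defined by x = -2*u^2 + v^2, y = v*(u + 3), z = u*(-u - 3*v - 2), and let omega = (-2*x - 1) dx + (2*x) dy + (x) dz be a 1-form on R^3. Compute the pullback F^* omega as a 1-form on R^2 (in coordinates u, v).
F^* omega = (-12*u^3 + 2*u^2*v + 4*u^2 + 6*u*v^2 + 4*u - v^3 - 2*v^2) du + (2*u^3 + 8*u^2*v - 12*u^2 - u*v^2 - 4*v^3 + 6*v^2 - 2*v) dv

Using F^*(f dg) = (f ∘ F) d(g ∘ F), substitute each coordinate x_i by F_i(u, v) in f_i, and replace dx_i by d F_i = (∂F_i/∂u) du + (∂F_i/∂v) dv.
  For the x component: f_1(F) = 4*u^2 - 2*v^2 - 1; d F_1 = (-4*u) du + (2*v) dv
  For the y component: f_2(F) = -4*u^2 + 2*v^2; d F_2 = (v) du + (u + 3) dv
  For the z component: f_3(F) = -2*u^2 + v^2; d F_3 = (-2*u - 3*v - 2) du + (-3*u) dv
Combining and collecting du, dv coefficients:
  coeff of du: -12*u^3 + 2*u^2*v + 4*u^2 + 6*u*v^2 + 4*u - v^3 - 2*v^2
  coeff of dv: 2*u^3 + 8*u^2*v - 12*u^2 - u*v^2 - 4*v^3 + 6*v^2 - 2*v
F^* omega = (-12*u^3 + 2*u^2*v + 4*u^2 + 6*u*v^2 + 4*u - v^3 - 2*v^2) du + (2*u^3 + 8*u^2*v - 12*u^2 - u*v^2 - 4*v^3 + 6*v^2 - 2*v) dv.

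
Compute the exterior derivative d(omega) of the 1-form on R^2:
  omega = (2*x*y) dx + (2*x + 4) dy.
d(omega) = (2 - 2*x) dx ∧ dy

For a 1-form omega = sum_i f_i dx_i, the exterior derivative is
  d(omega) = sum_{i < j} (∂f_j/∂x_i - ∂f_i/∂x_j) dx_i ∧ dx_j.
  coefficient of dx ∧ dy: ∂f_2/∂x - ∂f_1/∂y = ∂(2*x + 4)/∂x - ∂(2*x*y)/∂y = 2 - 2*x
Assembling: d(omega) = (2 - 2*x) dx ∧ dy.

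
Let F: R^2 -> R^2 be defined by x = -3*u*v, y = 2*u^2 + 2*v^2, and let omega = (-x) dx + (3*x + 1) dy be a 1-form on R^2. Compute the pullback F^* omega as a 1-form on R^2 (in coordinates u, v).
F^* omega = (u*(-36*u*v - 9*v^2 + 4)) du + (v*(-9*u^2 - 36*u*v + 4)) dv

Using F^*(f dg) = (f ∘ F) d(g ∘ F), substitute each coordinate x_i by F_i(u, v) in f_i, and replace dx_i by d F_i = (∂F_i/∂u) du + (∂F_i/∂v) dv.
  For the x component: f_1(F) = 3*u*v; d F_1 = (-3*v) du + (-3*u) dv
  For the y component: f_2(F) = -9*u*v + 1; d F_2 = (4*u) du + (4*v) dv
Combining and collecting du, dv coefficients:
  coeff of du: u*(-36*u*v - 9*v^2 + 4)
  coeff of dv: v*(-9*u^2 - 36*u*v + 4)
F^* omega = (u*(-36*u*v - 9*v^2 + 4)) du + (v*(-9*u^2 - 36*u*v + 4)) dv.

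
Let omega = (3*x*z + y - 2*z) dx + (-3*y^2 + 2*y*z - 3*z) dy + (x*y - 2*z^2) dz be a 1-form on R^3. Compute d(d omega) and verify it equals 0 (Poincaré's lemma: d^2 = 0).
d(d omega) = 0

Step 1: d omega = sum_{i<j} (∂f_j/∂x_i - ∂f_i/∂x_j) dx_i ∧ dx_j:
  coeff of dx ∧ dy: -1
  coeff of dx ∧ dz: -3*x + y + 2
  coeff of dy ∧ dz: x - 2*y + 3
Step 2: Apply d again to each 2-form coefficient. The only possible 3-form in R^3 is dx ∧ dy ∧ dz, with coefficient
  ∂(coeff of dy∧dz)/∂x - ∂(coeff of dx∧dz)/∂y + ∂(coeff of dx∧dy)/∂z
  = ∂/∂x (x - 2*y + 3) - ∂/∂y (-3*x + y + 2) + ∂/∂z (-1).
Each of these terms simplifies to sums of mixed partials that cancel in pairs. The result is 0 (by equality of mixed partials for smooth functions — Schwarz / Clairaut).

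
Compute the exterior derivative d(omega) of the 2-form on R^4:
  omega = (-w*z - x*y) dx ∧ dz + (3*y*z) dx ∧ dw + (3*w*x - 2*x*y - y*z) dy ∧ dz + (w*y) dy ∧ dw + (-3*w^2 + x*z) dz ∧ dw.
d(omega) = (3*w + x - 2*y) dx ∧ dy ∧ dz + (-3*y) dx ∧ dz ∧ dw + (-3*z) dx ∧ dy ∧ dw + (3*x) dy ∧ dz ∧ dw

For a 2-form omega = sum_{i<j} g_{ij} dx_i ∧ dx_j, the exterior derivative is
  d(omega) = sum_{i<j} d(g_{ij}) ∧ dx_i ∧ dx_j = sum_{i<j, k} (∂g_{ij}/∂x_k) dx_k ∧ dx_i ∧ dx_j.
Expand each term, using dx_k ∧ dx_i ∧ dx_j = sgn(permutation) dx_{(a)} ∧ dx_{(b)} ∧ dx_{(c)} with (a < b < c) sorted:
  d(-w*z - x*y) includes (∂/∂y)(-w*z - x*y) dy = (-x) dy, which multiplied by dx ∧ dz gives (x) dx ∧ dy ∧ dz
  d(-w*z - x*y) includes (∂/∂w)(-w*z - x*y) dw = (-z) dw, which multiplied by dx ∧ dz gives (-z) dx ∧ dz ∧ dw
  d(3*y*z) includes (∂/∂y)(3*y*z) dy = (3*z) dy, which multiplied by dx ∧ dw gives (-3*z) dx ∧ dy ∧ dw
  d(3*y*z) includes (∂/∂z)(3*y*z) dz = (3*y) dz, which multiplied by dx ∧ dw gives (-3*y) dx ∧ dz ∧ dw
  d(3*w*x - 2*x*y - y*z) includes (∂/∂x)(3*w*x - 2*x*y - y*z) dx = (3*w - 2*y) dx, which multiplied by dy ∧ dz gives (3*w - 2*y) dx ∧ dy ∧ dz
  d(3*w*x - 2*x*y - y*z) includes (∂/∂w)(3*w*x - 2*x*y - y*z) dw = (3*x) dw, which multiplied by dy ∧ dz gives (3*x) dy ∧ dz ∧ dw
  d(-3*w^2 + x*z) includes (∂/∂x)(-3*w^2 + x*z) dx = (z) dx, which multiplied by dz ∧ dw gives (z) dx ∧ dz ∧ dw
Collecting like 3-forms: d(omega) = (3*w + x - 2*y) dx ∧ dy ∧ dz + (-3*y) dx ∧ dz ∧ dw + (-3*z) dx ∧ dy ∧ dw + (3*x) dy ∧ dz ∧ dw.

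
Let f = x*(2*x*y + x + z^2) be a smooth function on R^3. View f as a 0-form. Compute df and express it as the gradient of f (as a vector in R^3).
df = (4*x*y + 2*x + z^2) dx + (2*x^2) dy + (2*x*z) dz; grad f = (4*x*y + 2*x + z^2, 2*x^2, 2*x*z)

For a 0-form f, d f = (∂f/∂x) dx + (∂f/∂y) dy + (∂f/∂z) dz. The components of the vector representation are exactly the entries of grad f in Cartesian coordinates:
  ∂f/∂x = 4*x*y + 2*x + z^2
  ∂f/∂y = 2*x^2
  ∂f/∂z = 2*x*z.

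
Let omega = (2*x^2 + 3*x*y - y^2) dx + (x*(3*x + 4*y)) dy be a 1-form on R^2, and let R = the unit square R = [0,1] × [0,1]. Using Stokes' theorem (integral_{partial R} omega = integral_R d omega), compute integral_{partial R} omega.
integral_(partial R) omega = 9/2

Stokes: integral_partial_R omega = integral_R d omega with d omega = (∂Q/∂x - ∂P/∂y) dx ∧ dy.
  ∂Q/∂x = 6*x + 4*y
  ∂P/∂y = 3*x - 2*y
  integrand = ∂Q/∂x - ∂P/∂y = 3*x + 6*y.
Integrating over R: integral_0^1 integral_0^1 (3*x + 6*y) dx dy = 9/2.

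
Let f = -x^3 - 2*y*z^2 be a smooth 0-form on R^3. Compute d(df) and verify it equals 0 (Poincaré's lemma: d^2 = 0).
d(df) = 0

Step 1: df = sum_i (∂f/∂x_i) dx_i = (-3*x^2) dx + (-2*z^2) dy + (-4*y*z) dz.
Step 2: Apply d again. Using the 1-form formula, the coefficient of dx ∧ dy in d(df) is ∂^2 f/∂x ∂y - ∂^2 f/∂y ∂x = (0) - (0) = 0 (equality of mixed partials for smooth f).
Similarly for dx ∧ dz and dy ∧ dz — all coefficients vanish. So d(df) = 0.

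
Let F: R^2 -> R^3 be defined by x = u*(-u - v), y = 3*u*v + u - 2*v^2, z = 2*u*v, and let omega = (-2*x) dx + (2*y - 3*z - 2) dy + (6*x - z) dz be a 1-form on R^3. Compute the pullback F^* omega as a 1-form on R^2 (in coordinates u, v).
F^* omega = (-4*u^3 - 18*u^2*v - 18*u*v^2 + 6*u*v + 2*u - 12*v^3 - 4*v^2 - 6*v - 2) du + (-14*u^3 - 18*u^2*v + 6*u^2 - 12*u*v^2 - 8*u*v - 6*u + 16*v^3 + 8*v) dv

Using F^*(f dg) = (f ∘ F) d(g ∘ F), substitute each coordinate x_i by F_i(u, v) in f_i, and replace dx_i by d F_i = (∂F_i/∂u) du + (∂F_i/∂v) dv.
  For the x component: f_1(F) = 2*u*(u + v); d F_1 = (-2*u - v) du + (-u) dv
  For the y component: f_2(F) = 2*u - 4*v^2 - 2; d F_2 = (3*v + 1) du + (3*u - 4*v) dv
  For the z component: f_3(F) = 2*u*(-3*u - 4*v); d F_3 = (2*v) du + (2*u) dv
Combining and collecting du, dv coefficients:
  coeff of du: -4*u^3 - 18*u^2*v - 18*u*v^2 + 6*u*v + 2*u - 12*v^3 - 4*v^2 - 6*v - 2
  coeff of dv: -14*u^3 - 18*u^2*v + 6*u^2 - 12*u*v^2 - 8*u*v - 6*u + 16*v^3 + 8*v
F^* omega = (-4*u^3 - 18*u^2*v - 18*u*v^2 + 6*u*v + 2*u - 12*v^3 - 4*v^2 - 6*v - 2) du + (-14*u^3 - 18*u^2*v + 6*u^2 - 12*u*v^2 - 8*u*v - 6*u + 16*v^3 + 8*v) dv.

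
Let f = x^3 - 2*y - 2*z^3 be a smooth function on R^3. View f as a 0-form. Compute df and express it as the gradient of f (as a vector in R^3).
df = (3*x^2) dx + (-2) dy + (-6*z^2) dz; grad f = (3*x^2, -2, -6*z^2)

For a 0-form f, d f = (∂f/∂x) dx + (∂f/∂y) dy + (∂f/∂z) dz. The components of the vector representation are exactly the entries of grad f in Cartesian coordinates:
  ∂f/∂x = 3*x^2
  ∂f/∂y = -2
  ∂f/∂z = -6*z^2.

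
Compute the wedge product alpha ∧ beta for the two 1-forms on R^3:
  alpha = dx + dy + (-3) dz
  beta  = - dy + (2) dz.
alpha ∧ beta = (-1) dx ∧ dy + (2) dx ∧ dz + (-1) dy ∧ dz

Distribute the wedge, using dx_i ∧ dx_j = -dx_j ∧ dx_i and dx_i ∧ dx_i = 0. For each pair (i, j) with i < j, the coefficient of dx_i ∧ dx_j in alpha ∧ beta is (alpha_i * beta_j - alpha_j * beta_i). Collecting: alpha ∧ beta = (-1) dx ∧ dy + (2) dx ∧ dz + (-1) dy ∧ dz.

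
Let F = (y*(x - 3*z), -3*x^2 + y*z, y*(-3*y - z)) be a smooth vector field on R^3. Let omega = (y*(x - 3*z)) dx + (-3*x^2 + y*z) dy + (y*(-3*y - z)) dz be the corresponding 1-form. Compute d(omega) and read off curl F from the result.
d(omega) = (-7*y - z) dy ∧ dz + (-3*y) dz ∧ dx + (-7*x + 3*z) dx ∧ dy; curl F = (-7*y - z, -3*y, -7*x + 3*z)

d omega = sum_{i<j} (∂f_j/∂x_i - ∂f_i/∂x_j) dx_i ∧ dx_j. Under the identification (dy ∧ dz, dz ∧ dx, dx ∧ dy) ↔ (e_x, e_y, e_z), the coefficients are exactly the components of curl F. Compute:
  ∂R/∂y - ∂Q/∂z = (-6*y - z) - (y) = -7*y - z
  ∂P/∂z - ∂R/∂x = (-3*y) - (0) = -3*y
  ∂Q/∂x - ∂P/∂y = (-6*x) - (x - 3*z) = -7*x + 3*z.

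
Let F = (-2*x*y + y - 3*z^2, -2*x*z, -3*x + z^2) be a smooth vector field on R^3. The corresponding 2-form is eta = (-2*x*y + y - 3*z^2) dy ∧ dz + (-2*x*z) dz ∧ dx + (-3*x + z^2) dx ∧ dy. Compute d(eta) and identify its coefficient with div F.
d(eta) = (-2*y + 2*z) dx ∧ dy ∧ dz; div F = -2*y + 2*z

For a 2-form in R^3 of the form above, applying d gives a 3-form with coefficient ∂P/∂x + ∂Q/∂y + ∂R/∂z:
  ∂P/∂x = -2*y
  ∂Q/∂y = 0
  ∂R/∂z = 2*z
Sum = -2*y + 2*z, which is exactly div F.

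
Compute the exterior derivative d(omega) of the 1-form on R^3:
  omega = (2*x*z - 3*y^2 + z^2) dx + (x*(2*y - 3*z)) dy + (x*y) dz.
d(omega) = (8*y - 3*z) dx ∧ dy + (-2*x + y - 2*z) dx ∧ dz + (4*x) dy ∧ dz

For a 1-form omega = sum_i f_i dx_i, the exterior derivative is
  d(omega) = sum_{i < j} (∂f_j/∂x_i - ∂f_i/∂x_j) dx_i ∧ dx_j.
  coefficient of dx ∧ dy: ∂f_2/∂x - ∂f_1/∂y = ∂(x*(2*y - 3*z))/∂x - ∂(2*x*z - 3*y^2 + z^2)/∂y = 8*y - 3*z
  coefficient of dx ∧ dz: ∂f_3/∂x - ∂f_1/∂z = ∂(x*y)/∂x - ∂(2*x*z - 3*y^2 + z^2)/∂z = -2*x + y - 2*z
  coefficient of dy ∧ dz: ∂f_3/∂y - ∂f_2/∂z = ∂(x*y)/∂y - ∂(x*(2*y - 3*z))/∂z = 4*x
Assembling: d(omega) = (8*y - 3*z) dx ∧ dy + (-2*x + y - 2*z) dx ∧ dz + (4*x) dy ∧ dz.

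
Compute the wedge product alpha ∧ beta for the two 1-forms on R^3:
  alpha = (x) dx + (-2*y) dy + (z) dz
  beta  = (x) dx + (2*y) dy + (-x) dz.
alpha ∧ beta = (4*x*y) dx ∧ dy + (-x*(x + z)) dx ∧ dz + (2*y*(x - z)) dy ∧ dz

Distribute the wedge, using dx_i ∧ dx_j = -dx_j ∧ dx_i and dx_i ∧ dx_i = 0. For each pair (i, j) with i < j, the coefficient of dx_i ∧ dx_j in alpha ∧ beta is (alpha_i * beta_j - alpha_j * beta_i). Collecting: alpha ∧ beta = (4*x*y) dx ∧ dy + (-x*(x + z)) dx ∧ dz + (2*y*(x - z)) dy ∧ dz.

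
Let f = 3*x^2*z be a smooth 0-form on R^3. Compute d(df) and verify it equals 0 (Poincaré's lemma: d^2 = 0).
d(df) = 0

Step 1: df = sum_i (∂f/∂x_i) dx_i = (6*x*z) dx + (0) dy + (3*x^2) dz.
Step 2: Apply d again. Using the 1-form formula, the coefficient of dx ∧ dy in d(df) is ∂^2 f/∂x ∂y - ∂^2 f/∂y ∂x = (0) - (0) = 0 (equality of mixed partials for smooth f).
Similarly for dx ∧ dz and dy ∧ dz — all coefficients vanish. So d(df) = 0.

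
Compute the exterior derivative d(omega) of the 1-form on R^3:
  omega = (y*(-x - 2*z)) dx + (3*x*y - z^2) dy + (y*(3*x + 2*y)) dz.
d(omega) = (x + 3*y + 2*z) dx ∧ dy + (5*y) dx ∧ dz + (3*x + 4*y + 2*z) dy ∧ dz

For a 1-form omega = sum_i f_i dx_i, the exterior derivative is
  d(omega) = sum_{i < j} (∂f_j/∂x_i - ∂f_i/∂x_j) dx_i ∧ dx_j.
  coefficient of dx ∧ dy: ∂f_2/∂x - ∂f_1/∂y = ∂(3*x*y - z^2)/∂x - ∂(y*(-x - 2*z))/∂y = x + 3*y + 2*z
  coefficient of dx ∧ dz: ∂f_3/∂x - ∂f_1/∂z = ∂(y*(3*x + 2*y))/∂x - ∂(y*(-x - 2*z))/∂z = 5*y
  coefficient of dy ∧ dz: ∂f_3/∂y - ∂f_2/∂z = ∂(y*(3*x + 2*y))/∂y - ∂(3*x*y - z^2)/∂z = 3*x + 4*y + 2*z
Assembling: d(omega) = (x + 3*y + 2*z) dx ∧ dy + (5*y) dx ∧ dz + (3*x + 4*y + 2*z) dy ∧ dz.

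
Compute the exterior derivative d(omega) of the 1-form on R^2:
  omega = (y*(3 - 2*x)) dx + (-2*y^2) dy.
d(omega) = (2*x - 3) dx ∧ dy

For a 1-form omega = sum_i f_i dx_i, the exterior derivative is
  d(omega) = sum_{i < j} (∂f_j/∂x_i - ∂f_i/∂x_j) dx_i ∧ dx_j.
  coefficient of dx ∧ dy: ∂f_2/∂x - ∂f_1/∂y = ∂(-2*y^2)/∂x - ∂(y*(3 - 2*x))/∂y = 2*x - 3
Assembling: d(omega) = (2*x - 3) dx ∧ dy.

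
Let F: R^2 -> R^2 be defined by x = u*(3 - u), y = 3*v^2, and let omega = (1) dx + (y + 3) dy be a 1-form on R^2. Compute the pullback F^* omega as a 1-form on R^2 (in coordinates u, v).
F^* omega = (3 - 2*u) du + (18*v*(v^2 + 1)) dv

Using F^*(f dg) = (f ∘ F) d(g ∘ F), substitute each coordinate x_i by F_i(u, v) in f_i, and replace dx_i by d F_i = (∂F_i/∂u) du + (∂F_i/∂v) dv.
  For the x component: f_1(F) = 1; d F_1 = (3 - 2*u) du + (0) dv
  For the y component: f_2(F) = 3*v^2 + 3; d F_2 = (0) du + (6*v) dv
Combining and collecting du, dv coefficients:
  coeff of du: 3 - 2*u
  coeff of dv: 18*v*(v^2 + 1)
F^* omega = (3 - 2*u) du + (18*v*(v^2 + 1)) dv.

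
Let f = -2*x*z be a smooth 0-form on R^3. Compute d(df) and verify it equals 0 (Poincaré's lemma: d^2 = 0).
d(df) = 0

Step 1: df = sum_i (∂f/∂x_i) dx_i = (-2*z) dx + (0) dy + (-2*x) dz.
Step 2: Apply d again. Using the 1-form formula, the coefficient of dx ∧ dy in d(df) is ∂^2 f/∂x ∂y - ∂^2 f/∂y ∂x = (0) - (0) = 0 (equality of mixed partials for smooth f).
Similarly for dx ∧ dz and dy ∧ dz — all coefficients vanish. So d(df) = 0.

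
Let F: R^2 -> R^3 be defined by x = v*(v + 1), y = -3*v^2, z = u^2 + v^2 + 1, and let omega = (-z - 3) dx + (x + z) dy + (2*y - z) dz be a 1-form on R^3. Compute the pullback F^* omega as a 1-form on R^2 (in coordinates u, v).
F^* omega = (2*u*(-u^2 - 7*v^2 - 1)) du + (-10*u^2*v - u^2 - 28*v^3 - 7*v^2 - 16*v - 4) dv

Using F^*(f dg) = (f ∘ F) d(g ∘ F), substitute each coordinate x_i by F_i(u, v) in f_i, and replace dx_i by d F_i = (∂F_i/∂u) du + (∂F_i/∂v) dv.
  For the x component: f_1(F) = -u^2 - v^2 - 4; d F_1 = (0) du + (2*v + 1) dv
  For the y component: f_2(F) = u^2 + 2*v^2 + v + 1; d F_2 = (0) du + (-6*v) dv
  For the z component: f_3(F) = -u^2 - 7*v^2 - 1; d F_3 = (2*u) du + (2*v) dv
Combining and collecting du, dv coefficients:
  coeff of du: 2*u*(-u^2 - 7*v^2 - 1)
  coeff of dv: -10*u^2*v - u^2 - 28*v^3 - 7*v^2 - 16*v - 4
F^* omega = (2*u*(-u^2 - 7*v^2 - 1)) du + (-10*u^2*v - u^2 - 28*v^3 - 7*v^2 - 16*v - 4) dv.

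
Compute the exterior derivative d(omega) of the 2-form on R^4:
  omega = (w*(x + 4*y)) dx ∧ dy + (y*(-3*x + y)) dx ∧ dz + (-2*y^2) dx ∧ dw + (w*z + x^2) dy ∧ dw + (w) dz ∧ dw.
d(omega) = (3*x + 8*y) dx ∧ dy ∧ dw + (3*x - 2*y) dx ∧ dy ∧ dz + (-w) dy ∧ dz ∧ dw

For a 2-form omega = sum_{i<j} g_{ij} dx_i ∧ dx_j, the exterior derivative is
  d(omega) = sum_{i<j} d(g_{ij}) ∧ dx_i ∧ dx_j = sum_{i<j, k} (∂g_{ij}/∂x_k) dx_k ∧ dx_i ∧ dx_j.
Expand each term, using dx_k ∧ dx_i ∧ dx_j = sgn(permutation) dx_{(a)} ∧ dx_{(b)} ∧ dx_{(c)} with (a < b < c) sorted:
  d(w*(x + 4*y)) includes (∂/∂w)(w*(x + 4*y)) dw = (x + 4*y) dw, which multiplied by dx ∧ dy gives (x + 4*y) dx ∧ dy ∧ dw
  d(y*(-3*x + y)) includes (∂/∂y)(y*(-3*x + y)) dy = (-3*x + 2*y) dy, which multiplied by dx ∧ dz gives (3*x - 2*y) dx ∧ dy ∧ dz
  d(-2*y^2) includes (∂/∂y)(-2*y^2) dy = (-4*y) dy, which multiplied by dx ∧ dw gives (4*y) dx ∧ dy ∧ dw
  d(w*z + x^2) includes (∂/∂x)(w*z + x^2) dx = (2*x) dx, which multiplied by dy ∧ dw gives (2*x) dx ∧ dy ∧ dw
  d(w*z + x^2) includes (∂/∂z)(w*z + x^2) dz = (w) dz, which multiplied by dy ∧ dw gives (-w) dy ∧ dz ∧ dw
Collecting like 3-forms: d(omega) = (3*x + 8*y) dx ∧ dy ∧ dw + (3*x - 2*y) dx ∧ dy ∧ dz + (-w) dy ∧ dz ∧ dw.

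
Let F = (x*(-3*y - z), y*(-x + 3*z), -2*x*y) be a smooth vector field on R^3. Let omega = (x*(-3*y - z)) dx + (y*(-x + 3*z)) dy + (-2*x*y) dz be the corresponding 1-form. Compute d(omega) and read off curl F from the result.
d(omega) = (-2*x - 3*y) dy ∧ dz + (-x + 2*y) dz ∧ dx + (3*x - y) dx ∧ dy; curl F = (-2*x - 3*y, -x + 2*y, 3*x - y)

d omega = sum_{i<j} (∂f_j/∂x_i - ∂f_i/∂x_j) dx_i ∧ dx_j. Under the identification (dy ∧ dz, dz ∧ dx, dx ∧ dy) ↔ (e_x, e_y, e_z), the coefficients are exactly the components of curl F. Compute:
  ∂R/∂y - ∂Q/∂z = (-2*x) - (3*y) = -2*x - 3*y
  ∂P/∂z - ∂R/∂x = (-x) - (-2*y) = -x + 2*y
  ∂Q/∂x - ∂P/∂y = (-y) - (-3*x) = 3*x - y.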